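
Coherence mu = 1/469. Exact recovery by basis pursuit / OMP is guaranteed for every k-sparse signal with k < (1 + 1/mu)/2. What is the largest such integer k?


1/mu = 469.
1 + 1/mu = 470.
(1 + 1/mu)/2 = 235 is an integer and the inequality is strict, so k_max = 235 - 1 = 234.

234


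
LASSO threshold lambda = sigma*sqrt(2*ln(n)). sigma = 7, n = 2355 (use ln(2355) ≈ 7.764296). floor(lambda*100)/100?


ln(2355) ≈ 7.764296.
2*ln(n) ≈ 15.528592.
sqrt(2*ln(n)) ≈ sqrt(15.528592) ≈ 3.940633.
lambda ≈ 7*3.940633 = 27.584431.
floor(lambda*100)/100 = 27.58.

27.58


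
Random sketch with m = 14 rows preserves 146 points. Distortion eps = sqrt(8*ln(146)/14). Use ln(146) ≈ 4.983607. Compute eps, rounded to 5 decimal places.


ln(146) ≈ 4.983607.
8*ln(N)/m ≈ 8*4.983607/14 ≈ 2.84777543.
eps = sqrt(2.84777543) ≈ 1.6875353 ≈ 1.68754.

1.68754


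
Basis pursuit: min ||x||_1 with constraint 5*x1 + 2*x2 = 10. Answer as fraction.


Axis intercepts:
  x1 = 2, x2 = 0: L1 = 2
  x1 = 0, x2 = 5: L1 = 5
x* = (2, 0)
||x*||_1 = 2.

2


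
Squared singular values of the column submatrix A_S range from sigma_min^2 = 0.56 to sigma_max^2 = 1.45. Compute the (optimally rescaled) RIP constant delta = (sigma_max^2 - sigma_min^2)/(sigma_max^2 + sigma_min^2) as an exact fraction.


lambda_max - lambda_min = 1.45 - 0.56 = 0.89.
lambda_max + lambda_min = 1.45 + 0.56 = 2.01.
delta = 0.89/2.01 = 89/201.

89/201


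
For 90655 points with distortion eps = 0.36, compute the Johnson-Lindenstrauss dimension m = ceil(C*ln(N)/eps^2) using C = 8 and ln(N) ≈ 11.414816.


ln(90655) ≈ 11.414816.
eps^2 = 0.36^2 = 0.1296.
C*ln(N)/eps^2 ≈ 8*11.414816/0.1296 ≈ 704.6183.
m = ceil(704.6183) = 705.

705


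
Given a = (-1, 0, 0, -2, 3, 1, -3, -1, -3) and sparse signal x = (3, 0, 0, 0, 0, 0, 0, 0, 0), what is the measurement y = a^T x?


Non-zero terms: ['-1*3']
Products: [-3]
y = sum = -3.

-3


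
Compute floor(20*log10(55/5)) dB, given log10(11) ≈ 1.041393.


||x||/||e|| = 55/5 = 11.
log10(11) ≈ 1.041393.
20*log10(||x||/||e||) ≈ 20*1.041393 = 20.82786.
floor(20.82786) = 20.

20


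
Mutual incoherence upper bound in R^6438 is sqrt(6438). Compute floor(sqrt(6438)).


80^2 = 6400 <= 6438 < 6561 = 81^2, so 80 <= sqrt(6438) < 81.
floor(sqrt(6438)) = 80.

80


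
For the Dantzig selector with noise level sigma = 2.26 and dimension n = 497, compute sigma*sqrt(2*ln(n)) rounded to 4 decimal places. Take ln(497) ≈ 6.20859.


ln(497) ≈ 6.20859.
2*ln(n) ≈ 12.41718.
sqrt(2*ln(n)) ≈ sqrt(12.41718) ≈ 3.523802.
threshold ≈ 2.26*3.523802 = 7.96379252 ≈ 7.9638.

7.9638


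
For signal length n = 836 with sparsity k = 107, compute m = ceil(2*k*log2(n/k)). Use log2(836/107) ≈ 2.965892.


log2(n/k) = log2(836/107) ≈ 2.965892.
2*k*log2(n/k) ≈ 2*107*2.965892 = 634.700888.
m = ceil(634.700888) = 635.

635


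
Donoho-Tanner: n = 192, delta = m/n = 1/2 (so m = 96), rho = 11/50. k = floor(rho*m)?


m = 1/2*192 = 96.
rho = 11/50.
rho*m = 11/50*96 = 21.12.
k = floor(21.12) = 21.

21


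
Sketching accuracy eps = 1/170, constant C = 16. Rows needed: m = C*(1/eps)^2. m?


1/eps = 170.
(1/eps)^2 = 28900.
m = 16*28900 = 462400.

462400


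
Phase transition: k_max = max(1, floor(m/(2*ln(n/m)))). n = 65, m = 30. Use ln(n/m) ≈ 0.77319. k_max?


n/m = 65/30 = 13/6.
ln(n/m) ≈ 0.77319.
2*ln(n/m) ≈ 1.54638.
m/(2*ln(n/m)) ≈ 30/1.54638 ≈ 19.4001.
floor = 19.
k_max = max(1, 19) = 19.

19


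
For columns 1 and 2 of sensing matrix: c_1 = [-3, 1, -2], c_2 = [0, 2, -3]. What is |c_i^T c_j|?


Inner product: -3*0 + 1*2 + -2*-3
Products: [0, 2, 6]
Sum = 8.
|dot| = 8.

8


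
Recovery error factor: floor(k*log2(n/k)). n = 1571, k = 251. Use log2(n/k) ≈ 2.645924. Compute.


log2(n/k) = log2(1571/251) ≈ 2.645924.
k*log2(n/k) ≈ 251*2.645924 = 664.126924.
floor(664.126924) = 664.

664


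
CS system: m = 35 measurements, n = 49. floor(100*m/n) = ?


100*m/n = 100*35/49 ≈ 71.4286.
floor = 71.

71


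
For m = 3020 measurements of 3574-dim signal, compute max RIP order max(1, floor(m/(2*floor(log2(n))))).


floor(log2(3574)) = 11.
2*11 = 22.
m/(2*floor(log2(n))) = 3020/22 ≈ 137.2727.
floor = 137.
k = max(1, 137) = 137.

137


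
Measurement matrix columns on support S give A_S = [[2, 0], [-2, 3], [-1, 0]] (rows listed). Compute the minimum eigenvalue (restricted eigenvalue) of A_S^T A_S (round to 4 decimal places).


A_S^T A_S = [[9, -6], [-6, 9]].
trace = 18.
det = 45.
disc = trace^2 - 4*det = 324 - 4*45 = 144.
sqrt(144) = 12.
lam_min = (18 - 12)/2 = 3 = 3.0000.

3.0000


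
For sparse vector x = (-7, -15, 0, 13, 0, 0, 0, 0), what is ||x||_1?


Non-zero entries: [(0, -7), (1, -15), (3, 13)]
Absolute values: [7, 15, 13]
||x||_1 = sum = 35.

35


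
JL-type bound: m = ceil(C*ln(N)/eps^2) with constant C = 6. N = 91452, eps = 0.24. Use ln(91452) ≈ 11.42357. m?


ln(91452) ≈ 11.42357.
eps^2 = 0.24^2 = 0.0576.
C*ln(N)/eps^2 ≈ 6*11.42357/0.0576 ≈ 1189.9552.
m = ceil(1189.9552) = 1190.

1190


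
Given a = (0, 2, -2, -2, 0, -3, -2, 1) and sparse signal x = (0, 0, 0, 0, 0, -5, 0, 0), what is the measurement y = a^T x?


Non-zero terms: ['-3*-5']
Products: [15]
y = sum = 15.

15


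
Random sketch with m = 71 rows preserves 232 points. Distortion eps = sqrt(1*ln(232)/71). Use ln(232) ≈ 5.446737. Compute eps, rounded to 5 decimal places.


ln(232) ≈ 5.446737.
1*ln(N)/m ≈ 1*5.446737/71 ≈ 0.07671461.
eps = sqrt(0.07671461) ≈ 0.276974 ≈ 0.27697.

0.27697


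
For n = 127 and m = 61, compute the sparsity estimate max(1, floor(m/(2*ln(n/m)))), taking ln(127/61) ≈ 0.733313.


n/m = 127/61.
ln(n/m) ≈ 0.733313.
2*ln(n/m) ≈ 1.466626.
m/(2*ln(n/m)) ≈ 61/1.466626 ≈ 41.5921.
floor = 41.
k_max = max(1, 41) = 41.

41


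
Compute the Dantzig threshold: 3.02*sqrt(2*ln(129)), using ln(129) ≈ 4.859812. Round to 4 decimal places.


ln(129) ≈ 4.859812.
2*ln(n) ≈ 9.719624.
sqrt(2*ln(n)) ≈ sqrt(9.719624) ≈ 3.117631.
threshold ≈ 3.02*3.117631 = 9.41524562 ≈ 9.4152.

9.4152


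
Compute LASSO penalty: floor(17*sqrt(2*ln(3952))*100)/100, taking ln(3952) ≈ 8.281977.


ln(3952) ≈ 8.281977.
2*ln(n) ≈ 16.563954.
sqrt(2*ln(n)) ≈ sqrt(16.563954) ≈ 4.069884.
lambda ≈ 17*4.069884 = 69.188028.
floor(lambda*100)/100 = 69.18.

69.18


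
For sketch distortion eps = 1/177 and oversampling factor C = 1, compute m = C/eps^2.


1/eps = 177.
(1/eps)^2 = 31329.
m = 1*31329 = 31329.

31329


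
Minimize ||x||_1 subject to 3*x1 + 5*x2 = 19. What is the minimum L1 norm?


Axis intercepts:
  x1 = 19/3, x2 = 0: L1 = 19/3
  x1 = 0, x2 = 19/5: L1 = 19/5
x* = (0, 19/5)
||x*||_1 = 19/5.

19/5


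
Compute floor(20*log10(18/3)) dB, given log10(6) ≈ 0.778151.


||x||/||e|| = 18/3 = 6.
log10(6) ≈ 0.778151.
20*log10(||x||/||e||) ≈ 20*0.778151 = 15.56302.
floor(15.56302) = 15.

15


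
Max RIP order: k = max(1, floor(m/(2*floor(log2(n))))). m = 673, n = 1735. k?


floor(log2(1735)) = 10.
2*10 = 20.
m/(2*floor(log2(n))) = 673/20 ≈ 33.65.
floor = 33.
k = max(1, 33) = 33.

33


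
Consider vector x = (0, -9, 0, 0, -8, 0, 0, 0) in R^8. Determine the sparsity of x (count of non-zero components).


Non-zero positions: [1, 4].
Sparsity = 2.

2


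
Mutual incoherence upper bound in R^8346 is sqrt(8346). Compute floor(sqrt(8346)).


91^2 = 8281 <= 8346 < 8464 = 92^2, so 91 <= sqrt(8346) < 92.
floor(sqrt(8346)) = 91.

91


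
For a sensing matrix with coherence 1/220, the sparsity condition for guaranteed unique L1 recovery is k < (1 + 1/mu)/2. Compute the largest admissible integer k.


1/mu = 220.
1 + 1/mu = 221.
(1 + 1/mu)/2 = 110.5 is not an integer, so k_max = floor(110.5) = 110.

110


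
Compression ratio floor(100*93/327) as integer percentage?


100*m/n = 100*93/327 ≈ 28.4404.
floor = 28.

28


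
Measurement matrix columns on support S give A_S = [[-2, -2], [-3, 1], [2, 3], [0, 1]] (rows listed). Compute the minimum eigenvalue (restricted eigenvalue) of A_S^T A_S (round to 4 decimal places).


A_S^T A_S = [[17, 7], [7, 15]].
trace = 32.
det = 206.
disc = trace^2 - 4*det = 1024 - 4*206 = 200.
sqrt(200) ≈ 14.142136.
lam_min = (32 - sqrt(200))/2 ≈ (32 - 14.142136)/2 = 8.928932 ≈ 8.9289.

8.9289


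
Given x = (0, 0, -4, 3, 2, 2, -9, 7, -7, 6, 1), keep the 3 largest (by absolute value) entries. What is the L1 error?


Sorted |x_i| descending: [9, 7, 7, 6, 4, 3, 2, 2, 1, 0, 0]
Keep top 3: [9, 7, 7]
Tail entries: [6, 4, 3, 2, 2, 1, 0, 0]
L1 error = sum of tail = 18.

18


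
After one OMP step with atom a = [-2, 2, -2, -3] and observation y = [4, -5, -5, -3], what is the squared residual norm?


a^T a = 21.
a^T y = 1.
coeff = 1/21 = 1/21.
||r||^2 = 1574/21.

1574/21


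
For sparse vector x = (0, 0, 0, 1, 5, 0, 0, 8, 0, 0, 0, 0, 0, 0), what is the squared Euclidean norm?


Non-zero entries: [(3, 1), (4, 5), (7, 8)]
Squares: [1, 25, 64]
||x||_2^2 = sum = 90.

90


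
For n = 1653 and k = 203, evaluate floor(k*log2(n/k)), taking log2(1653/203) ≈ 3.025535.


log2(n/k) = log2(1653/203) ≈ 3.025535.
k*log2(n/k) ≈ 203*3.025535 = 614.183605.
floor(614.183605) = 614.

614


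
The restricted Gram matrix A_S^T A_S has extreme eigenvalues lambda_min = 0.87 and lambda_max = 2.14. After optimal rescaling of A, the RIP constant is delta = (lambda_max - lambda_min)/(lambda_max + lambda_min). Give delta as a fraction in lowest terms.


lambda_max - lambda_min = 2.14 - 0.87 = 1.27.
lambda_max + lambda_min = 2.14 + 0.87 = 3.01.
delta = 1.27/3.01 = 127/301.

127/301


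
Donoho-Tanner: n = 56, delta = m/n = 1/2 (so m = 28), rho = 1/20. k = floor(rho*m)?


m = 1/2*56 = 28.
rho = 1/20.
rho*m = 1/20*28 = 1.4.
k = floor(1.4) = 1.

1


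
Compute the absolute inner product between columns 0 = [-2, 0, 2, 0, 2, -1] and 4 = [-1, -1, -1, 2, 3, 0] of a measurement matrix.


Inner product: -2*-1 + 0*-1 + 2*-1 + 0*2 + 2*3 + -1*0
Products: [2, 0, -2, 0, 6, 0]
Sum = 6.
|dot| = 6.

6


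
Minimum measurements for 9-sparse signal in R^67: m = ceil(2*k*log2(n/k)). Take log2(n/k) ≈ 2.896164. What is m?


log2(n/k) = log2(67/9) ≈ 2.896164.
2*k*log2(n/k) ≈ 2*9*2.896164 = 52.130952.
m = ceil(52.130952) = 53.

53


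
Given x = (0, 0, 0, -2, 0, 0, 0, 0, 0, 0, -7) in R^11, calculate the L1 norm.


Non-zero entries: [(3, -2), (10, -7)]
Absolute values: [2, 7]
||x||_1 = sum = 9.

9


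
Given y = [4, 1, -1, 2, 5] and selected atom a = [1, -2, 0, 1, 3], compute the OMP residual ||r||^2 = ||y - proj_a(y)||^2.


a^T a = 15.
a^T y = 19.
coeff = 19/15 = 19/15.
||r||^2 = 344/15.

344/15


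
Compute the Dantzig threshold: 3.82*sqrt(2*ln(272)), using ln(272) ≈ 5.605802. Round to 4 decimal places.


ln(272) ≈ 5.605802.
2*ln(n) ≈ 11.211604.
sqrt(2*ln(n)) ≈ sqrt(11.211604) ≈ 3.348373.
threshold ≈ 3.82*3.348373 = 12.79078486 ≈ 12.7908.

12.7908


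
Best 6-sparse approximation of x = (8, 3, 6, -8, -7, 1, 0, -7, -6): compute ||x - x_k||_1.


Sorted |x_i| descending: [8, 8, 7, 7, 6, 6, 3, 1, 0]
Keep top 6: [8, 8, 7, 7, 6, 6]
Tail entries: [3, 1, 0]
L1 error = sum of tail = 4.

4


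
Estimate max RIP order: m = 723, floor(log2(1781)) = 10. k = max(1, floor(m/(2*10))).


floor(log2(1781)) = 10.
2*10 = 20.
m/(2*floor(log2(n))) = 723/20 ≈ 36.15.
floor = 36.
k = max(1, 36) = 36.

36


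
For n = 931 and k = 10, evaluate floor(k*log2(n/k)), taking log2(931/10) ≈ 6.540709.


log2(n/k) = log2(931/10) ≈ 6.540709.
k*log2(n/k) ≈ 10*6.540709 = 65.40709.
floor(65.40709) = 65.

65


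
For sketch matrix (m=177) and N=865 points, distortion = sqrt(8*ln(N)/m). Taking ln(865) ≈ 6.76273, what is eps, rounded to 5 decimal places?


ln(865) ≈ 6.76273.
8*ln(N)/m ≈ 8*6.76273/177 ≈ 0.30566011.
eps = sqrt(0.30566011) ≈ 0.5528654 ≈ 0.55287.

0.55287


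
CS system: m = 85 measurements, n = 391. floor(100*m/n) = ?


100*m/n = 100*85/391 ≈ 21.7391.
floor = 21.

21


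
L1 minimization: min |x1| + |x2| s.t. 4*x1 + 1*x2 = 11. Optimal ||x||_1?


Axis intercepts:
  x1 = 11/4, x2 = 0: L1 = 11/4
  x1 = 0, x2 = 11: L1 = 11
x* = (11/4, 0)
||x*||_1 = 11/4.

11/4


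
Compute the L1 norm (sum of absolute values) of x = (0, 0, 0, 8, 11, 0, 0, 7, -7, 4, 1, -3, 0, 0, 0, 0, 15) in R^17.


Non-zero entries: [(3, 8), (4, 11), (7, 7), (8, -7), (9, 4), (10, 1), (11, -3), (16, 15)]
Absolute values: [8, 11, 7, 7, 4, 1, 3, 15]
||x||_1 = sum = 56.

56


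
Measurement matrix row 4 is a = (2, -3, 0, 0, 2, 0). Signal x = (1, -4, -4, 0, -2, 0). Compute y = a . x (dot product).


Non-zero terms: ['2*1', '-3*-4', '0*-4', '2*-2']
Products: [2, 12, 0, -4]
y = sum = 10.

10


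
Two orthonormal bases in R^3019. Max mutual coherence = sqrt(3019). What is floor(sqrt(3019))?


54^2 = 2916 <= 3019 < 3025 = 55^2, so 54 <= sqrt(3019) < 55.
floor(sqrt(3019)) = 54.

54


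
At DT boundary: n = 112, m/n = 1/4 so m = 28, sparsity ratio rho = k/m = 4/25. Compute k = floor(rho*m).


m = 1/4*112 = 28.
rho = 4/25.
rho*m = 4/25*28 = 4.48.
k = floor(4.48) = 4.

4


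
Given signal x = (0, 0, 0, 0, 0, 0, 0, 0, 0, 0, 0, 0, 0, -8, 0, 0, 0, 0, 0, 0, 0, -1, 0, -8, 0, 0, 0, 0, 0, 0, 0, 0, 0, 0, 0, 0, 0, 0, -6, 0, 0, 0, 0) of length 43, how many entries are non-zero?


Non-zero positions: [13, 21, 23, 38].
Sparsity = 4.

4


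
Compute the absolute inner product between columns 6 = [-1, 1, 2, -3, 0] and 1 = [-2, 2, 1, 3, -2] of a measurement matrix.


Inner product: -1*-2 + 1*2 + 2*1 + -3*3 + 0*-2
Products: [2, 2, 2, -9, 0]
Sum = -3.
|dot| = 3.

3


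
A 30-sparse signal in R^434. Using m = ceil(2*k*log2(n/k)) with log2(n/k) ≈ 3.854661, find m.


log2(n/k) = log2(434/30) ≈ 3.854661.
2*k*log2(n/k) ≈ 2*30*3.854661 = 231.27966.
m = ceil(231.27966) = 232.

232


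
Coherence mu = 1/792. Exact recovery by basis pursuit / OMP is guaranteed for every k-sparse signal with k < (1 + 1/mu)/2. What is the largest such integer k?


1/mu = 792.
1 + 1/mu = 793.
(1 + 1/mu)/2 = 396.5 is not an integer, so k_max = floor(396.5) = 396.

396


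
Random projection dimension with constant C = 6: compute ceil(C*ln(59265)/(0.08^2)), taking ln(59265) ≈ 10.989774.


ln(59265) ≈ 10.989774.
eps^2 = 0.08^2 = 0.0064.
C*ln(N)/eps^2 ≈ 6*10.989774/0.0064 ≈ 10302.9131.
m = ceil(10302.9131) = 10303.

10303


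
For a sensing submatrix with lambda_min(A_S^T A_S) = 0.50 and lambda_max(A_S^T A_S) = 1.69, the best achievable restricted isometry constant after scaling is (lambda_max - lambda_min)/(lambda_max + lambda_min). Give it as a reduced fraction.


lambda_max - lambda_min = 1.69 - 0.50 = 1.19.
lambda_max + lambda_min = 1.69 + 0.50 = 2.19.
delta = 1.19/2.19 = 119/219.

119/219


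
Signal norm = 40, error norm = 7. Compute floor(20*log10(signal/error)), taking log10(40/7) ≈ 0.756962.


||x||/||e|| = 40/7.
log10(40/7) ≈ 0.756962.
20*log10(||x||/||e||) ≈ 20*0.756962 = 15.13924.
floor(15.13924) = 15.

15


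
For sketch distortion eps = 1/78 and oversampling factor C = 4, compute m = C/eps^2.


1/eps = 78.
(1/eps)^2 = 6084.
m = 4*6084 = 24336.

24336


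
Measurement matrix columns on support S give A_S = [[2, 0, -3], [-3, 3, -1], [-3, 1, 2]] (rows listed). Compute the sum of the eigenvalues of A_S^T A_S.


Sum of eigenvalues of A_S^T A_S = trace(A_S^T A_S) = sum of squared column norms of A_S.
A_S^T A_S diagonal: [22, 10, 14].
trace = 22 + 10 + 14 = 46.

46


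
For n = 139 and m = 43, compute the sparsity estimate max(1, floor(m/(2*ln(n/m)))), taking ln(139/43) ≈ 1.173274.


n/m = 139/43.
ln(n/m) ≈ 1.173274.
2*ln(n/m) ≈ 2.346548.
m/(2*ln(n/m)) ≈ 43/2.346548 ≈ 18.3248.
floor = 18.
k_max = max(1, 18) = 18.

18


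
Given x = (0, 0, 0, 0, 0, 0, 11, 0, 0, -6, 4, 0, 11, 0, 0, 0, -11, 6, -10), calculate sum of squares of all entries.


Non-zero entries: [(6, 11), (9, -6), (10, 4), (12, 11), (16, -11), (17, 6), (18, -10)]
Squares: [121, 36, 16, 121, 121, 36, 100]
||x||_2^2 = sum = 551.

551


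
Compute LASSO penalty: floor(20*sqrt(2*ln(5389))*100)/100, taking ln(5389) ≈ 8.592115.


ln(5389) ≈ 8.592115.
2*ln(n) ≈ 17.18423.
sqrt(2*ln(n)) ≈ sqrt(17.18423) ≈ 4.145387.
lambda ≈ 20*4.145387 = 82.90774.
floor(lambda*100)/100 = 82.90.

82.90


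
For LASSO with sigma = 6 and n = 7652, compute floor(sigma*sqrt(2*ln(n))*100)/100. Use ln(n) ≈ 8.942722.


ln(7652) ≈ 8.942722.
2*ln(n) ≈ 17.885444.
sqrt(2*ln(n)) ≈ sqrt(17.885444) ≈ 4.229119.
lambda ≈ 6*4.229119 = 25.374714.
floor(lambda*100)/100 = 25.37.

25.37


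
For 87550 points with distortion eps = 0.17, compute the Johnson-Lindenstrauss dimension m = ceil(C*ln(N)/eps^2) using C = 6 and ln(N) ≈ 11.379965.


ln(87550) ≈ 11.379965.
eps^2 = 0.17^2 = 0.0289.
C*ln(N)/eps^2 ≈ 6*11.379965/0.0289 ≈ 2362.6225.
m = ceil(2362.6225) = 2363.

2363


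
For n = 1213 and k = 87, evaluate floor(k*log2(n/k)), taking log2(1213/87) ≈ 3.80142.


log2(n/k) = log2(1213/87) ≈ 3.80142.
k*log2(n/k) ≈ 87*3.80142 = 330.72354.
floor(330.72354) = 330.

330


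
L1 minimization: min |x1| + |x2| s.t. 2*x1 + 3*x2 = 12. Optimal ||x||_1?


Axis intercepts:
  x1 = 6, x2 = 0: L1 = 6
  x1 = 0, x2 = 4: L1 = 4
x* = (0, 4)
||x*||_1 = 4.

4


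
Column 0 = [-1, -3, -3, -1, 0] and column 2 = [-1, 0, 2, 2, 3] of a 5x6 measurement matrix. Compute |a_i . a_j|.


Inner product: -1*-1 + -3*0 + -3*2 + -1*2 + 0*3
Products: [1, 0, -6, -2, 0]
Sum = -7.
|dot| = 7.

7


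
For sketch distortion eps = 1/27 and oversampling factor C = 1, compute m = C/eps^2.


1/eps = 27.
(1/eps)^2 = 729.
m = 1*729 = 729.

729


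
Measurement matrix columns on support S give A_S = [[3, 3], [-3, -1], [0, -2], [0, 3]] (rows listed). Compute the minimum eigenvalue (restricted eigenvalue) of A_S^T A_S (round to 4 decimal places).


A_S^T A_S = [[18, 12], [12, 23]].
trace = 41.
det = 270.
disc = trace^2 - 4*det = 1681 - 4*270 = 601.
sqrt(601) ≈ 24.515301.
lam_min = (41 - sqrt(601))/2 ≈ (41 - 24.515301)/2 = 8.2423495 ≈ 8.2423.

8.2423


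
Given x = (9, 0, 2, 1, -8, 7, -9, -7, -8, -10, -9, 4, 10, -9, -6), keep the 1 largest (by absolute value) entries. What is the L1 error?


Sorted |x_i| descending: [10, 10, 9, 9, 9, 9, 8, 8, 7, 7, 6, 4, 2, 1, 0]
Keep top 1: [10]
Tail entries: [10, 9, 9, 9, 9, 8, 8, 7, 7, 6, 4, 2, 1, 0]
L1 error = sum of tail = 89.

89


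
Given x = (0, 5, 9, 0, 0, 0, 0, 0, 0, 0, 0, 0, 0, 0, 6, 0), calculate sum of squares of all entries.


Non-zero entries: [(1, 5), (2, 9), (14, 6)]
Squares: [25, 81, 36]
||x||_2^2 = sum = 142.

142


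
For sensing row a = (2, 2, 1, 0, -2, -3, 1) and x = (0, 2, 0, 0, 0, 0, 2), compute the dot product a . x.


Non-zero terms: ['2*2', '1*2']
Products: [4, 2]
y = sum = 6.

6


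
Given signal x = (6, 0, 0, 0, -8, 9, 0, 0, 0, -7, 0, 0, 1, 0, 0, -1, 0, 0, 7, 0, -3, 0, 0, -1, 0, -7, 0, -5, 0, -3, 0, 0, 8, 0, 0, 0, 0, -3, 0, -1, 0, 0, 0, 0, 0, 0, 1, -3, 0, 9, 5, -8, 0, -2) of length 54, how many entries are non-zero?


Non-zero positions: [0, 4, 5, 9, 12, 15, 18, 20, 23, 25, 27, 29, 32, 37, 39, 46, 47, 49, 50, 51, 53].
Sparsity = 21.

21


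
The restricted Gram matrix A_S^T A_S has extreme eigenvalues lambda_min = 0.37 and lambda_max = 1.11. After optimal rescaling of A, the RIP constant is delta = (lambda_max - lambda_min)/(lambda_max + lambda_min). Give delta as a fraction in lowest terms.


lambda_max - lambda_min = 1.11 - 0.37 = 0.74.
lambda_max + lambda_min = 1.11 + 0.37 = 1.48.
delta = 0.74/1.48 = 74/148 = 1/2.

1/2


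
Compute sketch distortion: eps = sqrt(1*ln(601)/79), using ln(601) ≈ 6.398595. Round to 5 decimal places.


ln(601) ≈ 6.398595.
1*ln(N)/m ≈ 1*6.398595/79 ≈ 0.08099487.
eps = sqrt(0.08099487) ≈ 0.284596 ≈ 0.28460.

0.28460


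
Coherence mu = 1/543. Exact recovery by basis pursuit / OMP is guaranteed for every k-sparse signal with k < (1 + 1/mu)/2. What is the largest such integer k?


1/mu = 543.
1 + 1/mu = 544.
(1 + 1/mu)/2 = 272 is an integer and the inequality is strict, so k_max = 272 - 1 = 271.

271


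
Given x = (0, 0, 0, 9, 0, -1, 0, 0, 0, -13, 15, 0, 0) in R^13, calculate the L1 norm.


Non-zero entries: [(3, 9), (5, -1), (9, -13), (10, 15)]
Absolute values: [9, 1, 13, 15]
||x||_1 = sum = 38.

38


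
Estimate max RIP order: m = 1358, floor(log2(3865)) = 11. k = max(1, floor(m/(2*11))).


floor(log2(3865)) = 11.
2*11 = 22.
m/(2*floor(log2(n))) = 1358/22 ≈ 61.7273.
floor = 61.
k = max(1, 61) = 61.

61


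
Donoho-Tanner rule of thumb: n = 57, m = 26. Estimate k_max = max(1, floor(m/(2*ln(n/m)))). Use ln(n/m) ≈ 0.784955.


n/m = 57/26.
ln(n/m) ≈ 0.784955.
2*ln(n/m) ≈ 1.56991.
m/(2*ln(n/m)) ≈ 26/1.56991 ≈ 16.5615.
floor = 16.
k_max = max(1, 16) = 16.

16


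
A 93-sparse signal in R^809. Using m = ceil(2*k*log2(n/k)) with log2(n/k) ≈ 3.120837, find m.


log2(n/k) = log2(809/93) ≈ 3.120837.
2*k*log2(n/k) ≈ 2*93*3.120837 = 580.475682.
m = ceil(580.475682) = 581.

581


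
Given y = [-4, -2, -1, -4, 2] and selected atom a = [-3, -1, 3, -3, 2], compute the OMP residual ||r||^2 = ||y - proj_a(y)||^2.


a^T a = 32.
a^T y = 27.
coeff = 27/32 = 27/32.
||r||^2 = 583/32.

583/32


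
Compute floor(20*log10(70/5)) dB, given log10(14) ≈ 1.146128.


||x||/||e|| = 70/5 = 14.
log10(14) ≈ 1.146128.
20*log10(||x||/||e||) ≈ 20*1.146128 = 22.92256.
floor(22.92256) = 22.

22


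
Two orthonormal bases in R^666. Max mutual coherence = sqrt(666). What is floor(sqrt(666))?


25^2 = 625 <= 666 < 676 = 26^2, so 25 <= sqrt(666) < 26.
floor(sqrt(666)) = 25.

25


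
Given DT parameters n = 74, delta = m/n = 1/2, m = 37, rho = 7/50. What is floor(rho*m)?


m = 1/2*74 = 37.
rho = 7/50.
rho*m = 7/50*37 = 5.18.
k = floor(5.18) = 5.

5


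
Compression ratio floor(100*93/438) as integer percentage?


100*m/n = 100*93/438 ≈ 21.2329.
floor = 21.

21


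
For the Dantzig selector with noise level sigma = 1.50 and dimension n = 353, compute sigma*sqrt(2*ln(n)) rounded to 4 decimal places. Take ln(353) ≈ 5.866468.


ln(353) ≈ 5.866468.
2*ln(n) ≈ 11.732936.
sqrt(2*ln(n)) ≈ sqrt(11.732936) ≈ 3.425337.
threshold ≈ 1.50*3.425337 = 5.1380055 ≈ 5.1380.

5.1380


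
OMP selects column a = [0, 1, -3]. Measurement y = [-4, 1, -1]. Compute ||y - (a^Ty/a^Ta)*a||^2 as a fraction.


a^T a = 10.
a^T y = 4.
coeff = 4/10 = 2/5.
||r||^2 = 82/5.

82/5


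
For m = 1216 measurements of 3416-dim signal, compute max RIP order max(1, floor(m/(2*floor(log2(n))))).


floor(log2(3416)) = 11.
2*11 = 22.
m/(2*floor(log2(n))) = 1216/22 ≈ 55.2727.
floor = 55.
k = max(1, 55) = 55.

55


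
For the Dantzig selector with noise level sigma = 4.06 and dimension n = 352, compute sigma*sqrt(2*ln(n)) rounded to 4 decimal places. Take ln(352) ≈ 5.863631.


ln(352) ≈ 5.863631.
2*ln(n) ≈ 11.727262.
sqrt(2*ln(n)) ≈ sqrt(11.727262) ≈ 3.424509.
threshold ≈ 4.06*3.424509 = 13.90350654 ≈ 13.9035.

13.9035


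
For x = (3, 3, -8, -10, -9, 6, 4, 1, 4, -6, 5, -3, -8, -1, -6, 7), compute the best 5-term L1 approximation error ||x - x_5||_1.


Sorted |x_i| descending: [10, 9, 8, 8, 7, 6, 6, 6, 5, 4, 4, 3, 3, 3, 1, 1]
Keep top 5: [10, 9, 8, 8, 7]
Tail entries: [6, 6, 6, 5, 4, 4, 3, 3, 3, 1, 1]
L1 error = sum of tail = 42.

42


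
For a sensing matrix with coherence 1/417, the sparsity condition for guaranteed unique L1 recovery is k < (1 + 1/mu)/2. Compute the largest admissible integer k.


1/mu = 417.
1 + 1/mu = 418.
(1 + 1/mu)/2 = 209 is an integer and the inequality is strict, so k_max = 209 - 1 = 208.

208


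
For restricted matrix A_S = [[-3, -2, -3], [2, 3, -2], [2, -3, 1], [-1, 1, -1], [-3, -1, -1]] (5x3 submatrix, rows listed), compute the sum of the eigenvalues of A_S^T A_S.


Sum of eigenvalues of A_S^T A_S = trace(A_S^T A_S) = sum of squared column norms of A_S.
A_S^T A_S diagonal: [27, 24, 16].
trace = 27 + 24 + 16 = 67.

67


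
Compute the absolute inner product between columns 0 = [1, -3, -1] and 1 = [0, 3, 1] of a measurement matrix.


Inner product: 1*0 + -3*3 + -1*1
Products: [0, -9, -1]
Sum = -10.
|dot| = 10.

10


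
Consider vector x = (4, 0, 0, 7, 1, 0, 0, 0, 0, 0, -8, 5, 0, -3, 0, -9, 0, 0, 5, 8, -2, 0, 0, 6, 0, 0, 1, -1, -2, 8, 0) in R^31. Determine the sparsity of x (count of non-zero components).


Non-zero positions: [0, 3, 4, 10, 11, 13, 15, 18, 19, 20, 23, 26, 27, 28, 29].
Sparsity = 15.

15


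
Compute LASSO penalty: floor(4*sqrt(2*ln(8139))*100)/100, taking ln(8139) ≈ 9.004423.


ln(8139) ≈ 9.004423.
2*ln(n) ≈ 18.008846.
sqrt(2*ln(n)) ≈ sqrt(18.008846) ≈ 4.243683.
lambda ≈ 4*4.243683 = 16.974732.
floor(lambda*100)/100 = 16.97.

16.97


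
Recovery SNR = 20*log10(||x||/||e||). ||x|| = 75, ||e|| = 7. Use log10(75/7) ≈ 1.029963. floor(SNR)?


||x||/||e|| = 75/7.
log10(75/7) ≈ 1.029963.
20*log10(||x||/||e||) ≈ 20*1.029963 = 20.59926.
floor(20.59926) = 20.

20


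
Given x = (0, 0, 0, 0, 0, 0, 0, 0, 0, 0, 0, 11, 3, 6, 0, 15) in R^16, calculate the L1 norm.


Non-zero entries: [(11, 11), (12, 3), (13, 6), (15, 15)]
Absolute values: [11, 3, 6, 15]
||x||_1 = sum = 35.

35


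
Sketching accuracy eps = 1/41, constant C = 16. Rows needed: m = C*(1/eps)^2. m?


1/eps = 41.
(1/eps)^2 = 1681.
m = 16*1681 = 26896.

26896


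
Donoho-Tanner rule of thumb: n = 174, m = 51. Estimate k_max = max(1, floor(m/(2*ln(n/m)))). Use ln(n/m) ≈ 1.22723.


n/m = 174/51 = 58/17.
ln(n/m) ≈ 1.22723.
2*ln(n/m) ≈ 2.45446.
m/(2*ln(n/m)) ≈ 51/2.45446 ≈ 20.7785.
floor = 20.
k_max = max(1, 20) = 20.

20


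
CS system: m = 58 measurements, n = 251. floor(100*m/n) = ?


100*m/n = 100*58/251 ≈ 23.1076.
floor = 23.

23


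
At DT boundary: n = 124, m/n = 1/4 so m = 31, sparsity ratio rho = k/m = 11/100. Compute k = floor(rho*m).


m = 1/4*124 = 31.
rho = 11/100.
rho*m = 11/100*31 = 3.41.
k = floor(3.41) = 3.

3


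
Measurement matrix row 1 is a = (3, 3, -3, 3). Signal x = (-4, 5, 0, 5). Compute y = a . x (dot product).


Non-zero terms: ['3*-4', '3*5', '3*5']
Products: [-12, 15, 15]
y = sum = 18.

18


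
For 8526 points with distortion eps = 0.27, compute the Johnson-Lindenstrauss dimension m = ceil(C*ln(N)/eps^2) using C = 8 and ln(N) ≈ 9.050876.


ln(8526) ≈ 9.050876.
eps^2 = 0.27^2 = 0.0729.
C*ln(N)/eps^2 ≈ 8*9.050876/0.0729 ≈ 993.2374.
m = ceil(993.2374) = 994.

994


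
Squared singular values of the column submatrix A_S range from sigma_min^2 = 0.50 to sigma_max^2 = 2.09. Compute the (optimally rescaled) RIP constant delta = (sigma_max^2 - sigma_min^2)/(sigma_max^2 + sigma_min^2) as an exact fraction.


lambda_max - lambda_min = 2.09 - 0.50 = 1.59.
lambda_max + lambda_min = 2.09 + 0.50 = 2.59.
delta = 1.59/2.59 = 159/259.

159/259


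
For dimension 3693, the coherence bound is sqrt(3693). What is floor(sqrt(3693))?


60^2 = 3600 <= 3693 < 3721 = 61^2, so 60 <= sqrt(3693) < 61.
floor(sqrt(3693)) = 60.

60


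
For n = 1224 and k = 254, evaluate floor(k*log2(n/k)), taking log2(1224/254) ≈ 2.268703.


log2(n/k) = log2(1224/254) ≈ 2.268703.
k*log2(n/k) ≈ 254*2.268703 = 576.250562.
floor(576.250562) = 576.

576


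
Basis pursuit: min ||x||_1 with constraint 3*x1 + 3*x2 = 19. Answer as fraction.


Axis intercepts:
  x1 = 19/3, x2 = 0: L1 = 19/3
  x1 = 0, x2 = 19/3: L1 = 19/3
x* = (19/3, 0)
||x*||_1 = 19/3.

19/3


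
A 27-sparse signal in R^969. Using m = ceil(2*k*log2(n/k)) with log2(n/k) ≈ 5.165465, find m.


log2(n/k) = log2(969/27) ≈ 5.165465.
2*k*log2(n/k) ≈ 2*27*5.165465 = 278.93511.
m = ceil(278.93511) = 279.

279


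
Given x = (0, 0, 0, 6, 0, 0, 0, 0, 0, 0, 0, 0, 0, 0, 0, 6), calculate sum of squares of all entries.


Non-zero entries: [(3, 6), (15, 6)]
Squares: [36, 36]
||x||_2^2 = sum = 72.

72


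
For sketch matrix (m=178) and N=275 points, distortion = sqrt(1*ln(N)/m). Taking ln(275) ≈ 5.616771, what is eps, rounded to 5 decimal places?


ln(275) ≈ 5.616771.
1*ln(N)/m ≈ 1*5.616771/178 ≈ 0.03155489.
eps = sqrt(0.03155489) ≈ 0.177637 ≈ 0.17764.

0.17764


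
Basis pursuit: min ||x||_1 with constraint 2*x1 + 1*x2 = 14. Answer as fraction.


Axis intercepts:
  x1 = 7, x2 = 0: L1 = 7
  x1 = 0, x2 = 14: L1 = 14
x* = (7, 0)
||x*||_1 = 7.

7


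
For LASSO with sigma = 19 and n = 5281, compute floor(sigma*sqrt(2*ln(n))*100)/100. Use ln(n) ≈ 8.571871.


ln(5281) ≈ 8.571871.
2*ln(n) ≈ 17.143742.
sqrt(2*ln(n)) ≈ sqrt(17.143742) ≈ 4.1405.
lambda ≈ 19*4.1405 = 78.6695.
floor(lambda*100)/100 = 78.66.

78.66


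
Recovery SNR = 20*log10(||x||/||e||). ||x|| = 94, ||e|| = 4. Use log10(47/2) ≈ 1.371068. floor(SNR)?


||x||/||e|| = 94/4 = 47/2.
log10(47/2) ≈ 1.371068.
20*log10(||x||/||e||) ≈ 20*1.371068 = 27.42136.
floor(27.42136) = 27.

27


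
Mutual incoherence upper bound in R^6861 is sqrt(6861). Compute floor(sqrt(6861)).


82^2 = 6724 <= 6861 < 6889 = 83^2, so 82 <= sqrt(6861) < 83.
floor(sqrt(6861)) = 82.

82


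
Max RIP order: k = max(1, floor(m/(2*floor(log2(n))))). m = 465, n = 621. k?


floor(log2(621)) = 9.
2*9 = 18.
m/(2*floor(log2(n))) = 465/18 ≈ 25.8333.
floor = 25.
k = max(1, 25) = 25.

25


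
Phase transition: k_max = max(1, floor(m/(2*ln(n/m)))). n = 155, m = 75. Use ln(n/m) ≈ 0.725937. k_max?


n/m = 155/75 = 31/15.
ln(n/m) ≈ 0.725937.
2*ln(n/m) ≈ 1.451874.
m/(2*ln(n/m)) ≈ 75/1.451874 ≈ 51.6574.
floor = 51.
k_max = max(1, 51) = 51.

51


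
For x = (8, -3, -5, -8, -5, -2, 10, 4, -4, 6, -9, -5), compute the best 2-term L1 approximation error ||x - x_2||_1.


Sorted |x_i| descending: [10, 9, 8, 8, 6, 5, 5, 5, 4, 4, 3, 2]
Keep top 2: [10, 9]
Tail entries: [8, 8, 6, 5, 5, 5, 4, 4, 3, 2]
L1 error = sum of tail = 50.

50


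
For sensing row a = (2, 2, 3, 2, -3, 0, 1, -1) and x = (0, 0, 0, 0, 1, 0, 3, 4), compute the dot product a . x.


Non-zero terms: ['-3*1', '1*3', '-1*4']
Products: [-3, 3, -4]
y = sum = -4.

-4


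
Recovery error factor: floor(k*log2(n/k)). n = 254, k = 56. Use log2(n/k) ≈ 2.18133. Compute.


log2(n/k) = log2(254/56) ≈ 2.18133.
k*log2(n/k) ≈ 56*2.18133 = 122.15448.
floor(122.15448) = 122.

122


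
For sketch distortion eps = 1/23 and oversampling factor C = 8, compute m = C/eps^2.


1/eps = 23.
(1/eps)^2 = 529.
m = 8*529 = 4232.

4232


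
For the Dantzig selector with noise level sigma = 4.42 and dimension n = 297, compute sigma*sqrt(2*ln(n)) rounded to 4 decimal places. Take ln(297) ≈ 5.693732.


ln(297) ≈ 5.693732.
2*ln(n) ≈ 11.387464.
sqrt(2*ln(n)) ≈ sqrt(11.387464) ≈ 3.374532.
threshold ≈ 4.42*3.374532 = 14.91543144 ≈ 14.9154.

14.9154


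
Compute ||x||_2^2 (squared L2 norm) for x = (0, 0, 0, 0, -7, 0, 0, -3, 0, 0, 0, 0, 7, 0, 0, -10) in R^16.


Non-zero entries: [(4, -7), (7, -3), (12, 7), (15, -10)]
Squares: [49, 9, 49, 100]
||x||_2^2 = sum = 207.

207


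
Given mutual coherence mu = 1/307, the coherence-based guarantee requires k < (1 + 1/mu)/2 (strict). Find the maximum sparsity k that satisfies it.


1/mu = 307.
1 + 1/mu = 308.
(1 + 1/mu)/2 = 154 is an integer and the inequality is strict, so k_max = 154 - 1 = 153.

153


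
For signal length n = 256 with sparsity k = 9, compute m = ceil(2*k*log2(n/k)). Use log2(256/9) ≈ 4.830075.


log2(n/k) = log2(256/9) ≈ 4.830075.
2*k*log2(n/k) ≈ 2*9*4.830075 = 86.94135.
m = ceil(86.94135) = 87.

87


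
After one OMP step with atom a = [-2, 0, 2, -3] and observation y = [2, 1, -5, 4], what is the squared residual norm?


a^T a = 17.
a^T y = -26.
coeff = -26/17 = -26/17.
||r||^2 = 106/17.

106/17


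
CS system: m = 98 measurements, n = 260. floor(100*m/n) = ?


100*m/n = 100*98/260 ≈ 37.6923.
floor = 37.

37


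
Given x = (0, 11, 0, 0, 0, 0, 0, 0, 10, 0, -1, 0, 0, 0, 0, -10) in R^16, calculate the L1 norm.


Non-zero entries: [(1, 11), (8, 10), (10, -1), (15, -10)]
Absolute values: [11, 10, 1, 10]
||x||_1 = sum = 32.

32


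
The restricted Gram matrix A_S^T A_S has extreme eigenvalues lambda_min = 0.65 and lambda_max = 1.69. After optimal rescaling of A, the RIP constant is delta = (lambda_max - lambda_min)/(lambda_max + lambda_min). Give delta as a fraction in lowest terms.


lambda_max - lambda_min = 1.69 - 0.65 = 1.04.
lambda_max + lambda_min = 1.69 + 0.65 = 2.34.
delta = 1.04/2.34 = 104/234 = 4/9.

4/9


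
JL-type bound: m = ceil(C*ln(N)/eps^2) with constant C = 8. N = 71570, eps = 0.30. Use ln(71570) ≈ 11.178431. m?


ln(71570) ≈ 11.178431.
eps^2 = 0.30^2 = 0.09.
C*ln(N)/eps^2 ≈ 8*11.178431/0.09 ≈ 993.6383.
m = ceil(993.6383) = 994.

994


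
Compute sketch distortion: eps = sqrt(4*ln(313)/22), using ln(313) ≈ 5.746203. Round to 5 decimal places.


ln(313) ≈ 5.746203.
4*ln(N)/m ≈ 4*5.746203/22 ≈ 1.04476418.
eps = sqrt(1.04476418) ≈ 1.0221371 ≈ 1.02214.

1.02214


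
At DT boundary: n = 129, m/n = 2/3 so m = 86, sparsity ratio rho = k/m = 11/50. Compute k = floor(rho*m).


m = 2/3*129 = 86.
rho = 11/50.
rho*m = 11/50*86 = 18.92.
k = floor(18.92) = 18.

18


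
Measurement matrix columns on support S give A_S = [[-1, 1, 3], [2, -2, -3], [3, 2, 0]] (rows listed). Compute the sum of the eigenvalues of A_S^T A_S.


Sum of eigenvalues of A_S^T A_S = trace(A_S^T A_S) = sum of squared column norms of A_S.
A_S^T A_S diagonal: [14, 9, 18].
trace = 14 + 9 + 18 = 41.

41


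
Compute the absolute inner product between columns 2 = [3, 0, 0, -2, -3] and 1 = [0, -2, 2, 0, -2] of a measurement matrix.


Inner product: 3*0 + 0*-2 + 0*2 + -2*0 + -3*-2
Products: [0, 0, 0, 0, 6]
Sum = 6.
|dot| = 6.

6


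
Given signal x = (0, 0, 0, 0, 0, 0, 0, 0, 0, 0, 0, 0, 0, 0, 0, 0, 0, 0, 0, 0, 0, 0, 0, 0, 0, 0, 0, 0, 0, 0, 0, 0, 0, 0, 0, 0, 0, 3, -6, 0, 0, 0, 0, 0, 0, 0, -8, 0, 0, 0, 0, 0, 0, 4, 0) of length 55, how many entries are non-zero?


Non-zero positions: [37, 38, 46, 53].
Sparsity = 4.

4


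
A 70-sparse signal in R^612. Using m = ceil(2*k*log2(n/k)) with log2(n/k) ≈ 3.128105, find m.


log2(n/k) = log2(612/70) ≈ 3.128105.
2*k*log2(n/k) ≈ 2*70*3.128105 = 437.9347.
m = ceil(437.9347) = 438.

438


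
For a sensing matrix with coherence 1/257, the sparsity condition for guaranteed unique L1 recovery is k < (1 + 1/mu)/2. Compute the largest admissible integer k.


1/mu = 257.
1 + 1/mu = 258.
(1 + 1/mu)/2 = 129 is an integer and the inequality is strict, so k_max = 129 - 1 = 128.

128


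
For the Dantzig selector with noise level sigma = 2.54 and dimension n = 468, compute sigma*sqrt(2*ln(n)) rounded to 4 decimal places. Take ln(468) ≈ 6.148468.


ln(468) ≈ 6.148468.
2*ln(n) ≈ 12.296936.
sqrt(2*ln(n)) ≈ sqrt(12.296936) ≈ 3.506699.
threshold ≈ 2.54*3.506699 = 8.90701546 ≈ 8.9070.

8.9070


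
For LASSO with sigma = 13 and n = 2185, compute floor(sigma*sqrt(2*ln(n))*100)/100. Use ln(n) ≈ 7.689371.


ln(2185) ≈ 7.689371.
2*ln(n) ≈ 15.378742.
sqrt(2*ln(n)) ≈ sqrt(15.378742) ≈ 3.921574.
lambda ≈ 13*3.921574 = 50.980462.
floor(lambda*100)/100 = 50.98.

50.98


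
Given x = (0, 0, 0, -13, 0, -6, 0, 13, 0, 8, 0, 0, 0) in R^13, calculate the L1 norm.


Non-zero entries: [(3, -13), (5, -6), (7, 13), (9, 8)]
Absolute values: [13, 6, 13, 8]
||x||_1 = sum = 40.

40


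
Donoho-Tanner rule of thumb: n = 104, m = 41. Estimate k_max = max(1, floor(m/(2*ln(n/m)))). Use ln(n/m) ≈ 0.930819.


n/m = 104/41.
ln(n/m) ≈ 0.930819.
2*ln(n/m) ≈ 1.861638.
m/(2*ln(n/m)) ≈ 41/1.861638 ≈ 22.0236.
floor = 22.
k_max = max(1, 22) = 22.

22


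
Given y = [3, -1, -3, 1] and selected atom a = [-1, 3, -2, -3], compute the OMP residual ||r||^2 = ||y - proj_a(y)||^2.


a^T a = 23.
a^T y = -3.
coeff = -3/23 = -3/23.
||r||^2 = 451/23.

451/23


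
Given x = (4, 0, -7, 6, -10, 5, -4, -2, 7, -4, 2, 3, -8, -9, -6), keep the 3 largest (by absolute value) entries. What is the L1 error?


Sorted |x_i| descending: [10, 9, 8, 7, 7, 6, 6, 5, 4, 4, 4, 3, 2, 2, 0]
Keep top 3: [10, 9, 8]
Tail entries: [7, 7, 6, 6, 5, 4, 4, 4, 3, 2, 2, 0]
L1 error = sum of tail = 50.

50


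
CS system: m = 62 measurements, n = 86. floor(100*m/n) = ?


100*m/n = 100*62/86 ≈ 72.093.
floor = 72.

72


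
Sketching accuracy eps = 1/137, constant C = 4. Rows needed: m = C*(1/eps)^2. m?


1/eps = 137.
(1/eps)^2 = 18769.
m = 4*18769 = 75076.

75076


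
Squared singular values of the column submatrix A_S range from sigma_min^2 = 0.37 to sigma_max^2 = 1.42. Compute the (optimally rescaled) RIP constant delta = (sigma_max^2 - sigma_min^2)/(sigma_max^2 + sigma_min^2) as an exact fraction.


lambda_max - lambda_min = 1.42 - 0.37 = 1.05.
lambda_max + lambda_min = 1.42 + 0.37 = 1.79.
delta = 1.05/1.79 = 105/179.

105/179


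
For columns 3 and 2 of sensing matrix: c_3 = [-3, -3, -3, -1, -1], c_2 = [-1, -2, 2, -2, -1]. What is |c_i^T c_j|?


Inner product: -3*-1 + -3*-2 + -3*2 + -1*-2 + -1*-1
Products: [3, 6, -6, 2, 1]
Sum = 6.
|dot| = 6.

6


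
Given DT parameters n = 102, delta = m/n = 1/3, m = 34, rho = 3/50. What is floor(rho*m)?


m = 1/3*102 = 34.
rho = 3/50.
rho*m = 3/50*34 = 2.04.
k = floor(2.04) = 2.

2


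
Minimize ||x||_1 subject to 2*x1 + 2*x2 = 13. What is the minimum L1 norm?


Axis intercepts:
  x1 = 13/2, x2 = 0: L1 = 13/2
  x1 = 0, x2 = 13/2: L1 = 13/2
x* = (13/2, 0)
||x*||_1 = 13/2.

13/2


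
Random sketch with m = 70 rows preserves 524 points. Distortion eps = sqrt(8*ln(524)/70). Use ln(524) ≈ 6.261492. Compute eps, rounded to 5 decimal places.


ln(524) ≈ 6.261492.
8*ln(N)/m ≈ 8*6.261492/70 ≈ 0.71559909.
eps = sqrt(0.71559909) ≈ 0.8459309 ≈ 0.84593.

0.84593


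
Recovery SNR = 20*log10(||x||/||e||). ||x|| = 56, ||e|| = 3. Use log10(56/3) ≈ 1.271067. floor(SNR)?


||x||/||e|| = 56/3.
log10(56/3) ≈ 1.271067.
20*log10(||x||/||e||) ≈ 20*1.271067 = 25.42134.
floor(25.42134) = 25.

25


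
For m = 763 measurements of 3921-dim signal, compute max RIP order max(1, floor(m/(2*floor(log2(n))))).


floor(log2(3921)) = 11.
2*11 = 22.
m/(2*floor(log2(n))) = 763/22 ≈ 34.6818.
floor = 34.
k = max(1, 34) = 34.

34


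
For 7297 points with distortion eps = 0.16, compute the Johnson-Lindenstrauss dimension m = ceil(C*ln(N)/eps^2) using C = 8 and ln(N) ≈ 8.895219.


ln(7297) ≈ 8.895219.
eps^2 = 0.16^2 = 0.0256.
C*ln(N)/eps^2 ≈ 8*8.895219/0.0256 ≈ 2779.7559.
m = ceil(2779.7559) = 2780.

2780


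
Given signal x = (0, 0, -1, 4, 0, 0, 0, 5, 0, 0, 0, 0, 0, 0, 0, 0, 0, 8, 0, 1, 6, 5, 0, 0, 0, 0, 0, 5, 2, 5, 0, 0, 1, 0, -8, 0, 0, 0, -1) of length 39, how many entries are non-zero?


Non-zero positions: [2, 3, 7, 17, 19, 20, 21, 27, 28, 29, 32, 34, 38].
Sparsity = 13.

13


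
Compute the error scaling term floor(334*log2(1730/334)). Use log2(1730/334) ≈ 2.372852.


log2(n/k) = log2(1730/334) ≈ 2.372852.
k*log2(n/k) ≈ 334*2.372852 = 792.532568.
floor(792.532568) = 792.

792


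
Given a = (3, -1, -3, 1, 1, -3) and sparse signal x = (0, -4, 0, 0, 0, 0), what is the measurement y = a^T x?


Non-zero terms: ['-1*-4']
Products: [4]
y = sum = 4.

4


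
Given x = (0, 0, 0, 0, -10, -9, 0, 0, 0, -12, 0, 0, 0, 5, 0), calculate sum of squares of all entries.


Non-zero entries: [(4, -10), (5, -9), (9, -12), (13, 5)]
Squares: [100, 81, 144, 25]
||x||_2^2 = sum = 350.

350


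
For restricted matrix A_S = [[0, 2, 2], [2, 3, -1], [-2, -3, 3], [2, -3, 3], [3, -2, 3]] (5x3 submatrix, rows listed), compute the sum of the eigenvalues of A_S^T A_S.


Sum of eigenvalues of A_S^T A_S = trace(A_S^T A_S) = sum of squared column norms of A_S.
A_S^T A_S diagonal: [21, 35, 32].
trace = 21 + 35 + 32 = 88.

88


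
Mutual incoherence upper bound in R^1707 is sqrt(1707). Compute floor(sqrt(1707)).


41^2 = 1681 <= 1707 < 1764 = 42^2, so 41 <= sqrt(1707) < 42.
floor(sqrt(1707)) = 41.

41
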